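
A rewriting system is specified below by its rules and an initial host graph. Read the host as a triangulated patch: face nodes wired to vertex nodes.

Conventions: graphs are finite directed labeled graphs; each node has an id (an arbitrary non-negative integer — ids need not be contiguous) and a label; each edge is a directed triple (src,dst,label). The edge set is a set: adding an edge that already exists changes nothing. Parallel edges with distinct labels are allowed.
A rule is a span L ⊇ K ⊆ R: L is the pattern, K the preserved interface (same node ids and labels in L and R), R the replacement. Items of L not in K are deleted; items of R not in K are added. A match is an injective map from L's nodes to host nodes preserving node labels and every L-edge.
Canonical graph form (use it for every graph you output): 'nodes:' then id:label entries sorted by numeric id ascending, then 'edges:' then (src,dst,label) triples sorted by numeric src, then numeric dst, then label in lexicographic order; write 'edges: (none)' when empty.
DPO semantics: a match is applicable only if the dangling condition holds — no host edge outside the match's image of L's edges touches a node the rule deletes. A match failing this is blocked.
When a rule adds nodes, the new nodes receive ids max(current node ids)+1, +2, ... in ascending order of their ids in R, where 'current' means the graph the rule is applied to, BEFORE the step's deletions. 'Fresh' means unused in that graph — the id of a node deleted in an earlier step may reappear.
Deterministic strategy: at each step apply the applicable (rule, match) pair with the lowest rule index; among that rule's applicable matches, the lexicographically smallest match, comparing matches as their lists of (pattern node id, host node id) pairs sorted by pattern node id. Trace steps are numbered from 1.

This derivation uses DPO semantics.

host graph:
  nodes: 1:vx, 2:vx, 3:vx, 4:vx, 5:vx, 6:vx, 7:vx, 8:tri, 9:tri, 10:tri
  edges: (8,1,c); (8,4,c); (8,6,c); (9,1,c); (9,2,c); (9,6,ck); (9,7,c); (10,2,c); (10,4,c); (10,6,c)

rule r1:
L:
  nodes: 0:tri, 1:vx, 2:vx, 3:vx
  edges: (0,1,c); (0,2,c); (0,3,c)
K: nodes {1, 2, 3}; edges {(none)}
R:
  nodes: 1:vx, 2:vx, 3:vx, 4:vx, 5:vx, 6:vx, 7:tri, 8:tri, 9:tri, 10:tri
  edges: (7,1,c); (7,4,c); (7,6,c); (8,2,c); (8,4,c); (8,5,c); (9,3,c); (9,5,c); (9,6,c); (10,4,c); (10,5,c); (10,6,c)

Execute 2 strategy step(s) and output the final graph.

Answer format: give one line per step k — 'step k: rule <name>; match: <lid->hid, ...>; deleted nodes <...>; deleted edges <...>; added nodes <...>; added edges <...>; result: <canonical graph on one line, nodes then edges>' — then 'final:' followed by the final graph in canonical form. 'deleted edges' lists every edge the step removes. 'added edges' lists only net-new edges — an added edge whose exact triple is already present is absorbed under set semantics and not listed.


step 1: rule r1; match: 0->8, 1->1, 2->4, 3->6; deleted nodes 8; deleted edges (8,1,c); (8,4,c); (8,6,c); added nodes 11, 12, 13, 14, 15, 16, 17; added edges (14,1,c); (14,11,c); (14,13,c); (15,4,c); (15,11,c); (15,12,c); (16,6,c); (16,12,c); (16,13,c); (17,11,c); (17,12,c); (17,13,c); result: nodes: 1:vx, 2:vx, 3:vx, 4:vx, 5:vx, 6:vx, 7:vx, 9:tri, 10:tri, 11:vx, 12:vx, 13:vx, 14:tri, 15:tri, 16:tri, 17:tri edges: (9,1,c); (9,2,c); (9,6,ck); (9,7,c); (10,2,c); (10,4,c); (10,6,c); (14,1,c); (14,11,c); (14,13,c); (15,4,c); (15,11,c); (15,12,c); (16,6,c); (16,12,c); (16,13,c); (17,11,c); (17,12,c); (17,13,c)
step 2: rule r1; match: 0->10, 1->2, 2->4, 3->6; deleted nodes 10; deleted edges (10,2,c); (10,4,c); (10,6,c); added nodes 18, 19, 20, 21, 22, 23, 24; added edges (21,2,c); (21,18,c); (21,20,c); (22,4,c); (22,18,c); (22,19,c); (23,6,c); (23,19,c); (23,20,c); (24,18,c); (24,19,c); (24,20,c); result: nodes: 1:vx, 2:vx, 3:vx, 4:vx, 5:vx, 6:vx, 7:vx, 9:tri, 11:vx, 12:vx, 13:vx, 14:tri, 15:tri, 16:tri, 17:tri, 18:vx, 19:vx, 20:vx, 21:tri, 22:tri, 23:tri, 24:tri edges: (9,1,c); (9,2,c); (9,6,ck); (9,7,c); (14,1,c); (14,11,c); (14,13,c); (15,4,c); (15,11,c); (15,12,c); (16,6,c); (16,12,c); (16,13,c); (17,11,c); (17,12,c); (17,13,c); (21,2,c); (21,18,c); (21,20,c); (22,4,c); (22,18,c); (22,19,c); (23,6,c); (23,19,c); (23,20,c); (24,18,c); (24,19,c); (24,20,c)
final:
nodes: 1:vx, 2:vx, 3:vx, 4:vx, 5:vx, 6:vx, 7:vx, 9:tri, 11:vx, 12:vx, 13:vx, 14:tri, 15:tri, 16:tri, 17:tri, 18:vx, 19:vx, 20:vx, 21:tri, 22:tri, 23:tri, 24:tri
edges: (9,1,c); (9,2,c); (9,6,ck); (9,7,c); (14,1,c); (14,11,c); (14,13,c); (15,4,c); (15,11,c); (15,12,c); (16,6,c); (16,12,c); (16,13,c); (17,11,c); (17,12,c); (17,13,c); (21,2,c); (21,18,c); (21,20,c); (22,4,c); (22,18,c); (22,19,c); (23,6,c); (23,19,c); (23,20,c); (24,18,c); (24,19,c); (24,20,c)


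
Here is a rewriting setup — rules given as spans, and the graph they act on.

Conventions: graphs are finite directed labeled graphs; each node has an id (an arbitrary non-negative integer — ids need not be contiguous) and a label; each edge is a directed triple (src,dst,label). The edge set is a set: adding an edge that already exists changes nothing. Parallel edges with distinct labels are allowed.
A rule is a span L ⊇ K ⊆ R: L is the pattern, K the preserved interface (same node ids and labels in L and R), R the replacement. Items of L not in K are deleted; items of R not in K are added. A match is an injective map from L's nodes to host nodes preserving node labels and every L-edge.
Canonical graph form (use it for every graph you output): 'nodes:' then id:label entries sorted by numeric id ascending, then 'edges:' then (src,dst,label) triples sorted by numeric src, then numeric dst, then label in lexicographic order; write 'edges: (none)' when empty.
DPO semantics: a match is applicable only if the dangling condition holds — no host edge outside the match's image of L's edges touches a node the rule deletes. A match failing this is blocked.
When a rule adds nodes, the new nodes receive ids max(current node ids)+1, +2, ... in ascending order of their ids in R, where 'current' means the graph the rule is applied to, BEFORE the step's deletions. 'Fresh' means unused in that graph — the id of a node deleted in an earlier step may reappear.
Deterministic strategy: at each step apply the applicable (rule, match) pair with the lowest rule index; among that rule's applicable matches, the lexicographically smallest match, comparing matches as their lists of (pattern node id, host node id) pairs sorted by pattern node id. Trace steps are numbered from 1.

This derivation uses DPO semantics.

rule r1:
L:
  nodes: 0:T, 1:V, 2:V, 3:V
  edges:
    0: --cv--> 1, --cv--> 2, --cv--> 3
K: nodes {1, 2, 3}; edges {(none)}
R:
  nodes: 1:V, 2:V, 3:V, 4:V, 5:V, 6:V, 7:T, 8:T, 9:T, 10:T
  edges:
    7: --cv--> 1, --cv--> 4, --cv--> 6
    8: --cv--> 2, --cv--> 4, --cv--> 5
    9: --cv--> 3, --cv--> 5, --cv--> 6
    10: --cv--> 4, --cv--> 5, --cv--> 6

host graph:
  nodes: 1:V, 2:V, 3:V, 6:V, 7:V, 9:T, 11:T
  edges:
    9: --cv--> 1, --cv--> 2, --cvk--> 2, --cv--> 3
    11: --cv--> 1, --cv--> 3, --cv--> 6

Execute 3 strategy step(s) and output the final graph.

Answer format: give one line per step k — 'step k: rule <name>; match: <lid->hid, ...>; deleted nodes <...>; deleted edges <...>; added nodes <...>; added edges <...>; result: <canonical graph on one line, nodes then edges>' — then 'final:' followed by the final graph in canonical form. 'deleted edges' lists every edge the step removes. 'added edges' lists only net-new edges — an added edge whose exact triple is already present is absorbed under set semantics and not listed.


step 1: rule r1; match: 0->11, 1->1, 2->3, 3->6; deleted nodes 11; deleted edges (11,1,cv); (11,3,cv); (11,6,cv); added nodes 12, 13, 14, 15, 16, 17, 18; added edges (15,1,cv); (15,12,cv); (15,14,cv); (16,3,cv); (16,12,cv); (16,13,cv); (17,6,cv); (17,13,cv); (17,14,cv); (18,12,cv); (18,13,cv); (18,14,cv); result: nodes: 1:V, 2:V, 3:V, 6:V, 7:V, 9:T, 12:V, 13:V, 14:V, 15:T, 16:T, 17:T, 18:T edges: (9,1,cv); (9,2,cv); (9,2,cvk); (9,3,cv); (15,1,cv); (15,12,cv); (15,14,cv); (16,3,cv); (16,12,cv); (16,13,cv); (17,6,cv); (17,13,cv); (17,14,cv); (18,12,cv); (18,13,cv); (18,14,cv)
step 2: rule r1; match: 0->15, 1->1, 2->12, 3->14; deleted nodes 15; deleted edges (15,1,cv); (15,12,cv); (15,14,cv); added nodes 19, 20, 21, 22, 23, 24, 25; added edges (22,1,cv); (22,19,cv); (22,21,cv); (23,12,cv); (23,19,cv); (23,20,cv); (24,14,cv); (24,20,cv); (24,21,cv); (25,19,cv); (25,20,cv); (25,21,cv); result: nodes: 1:V, 2:V, 3:V, 6:V, 7:V, 9:T, 12:V, 13:V, 14:V, 16:T, 17:T, 18:T, 19:V, 20:V, 21:V, 22:T, 23:T, 24:T, 25:T edges: (9,1,cv); (9,2,cv); (9,2,cvk); (9,3,cv); (16,3,cv); (16,12,cv); (16,13,cv); (17,6,cv); (17,13,cv); (17,14,cv); (18,12,cv); (18,13,cv); (18,14,cv); (22,1,cv); (22,19,cv); (22,21,cv); (23,12,cv); (23,19,cv); (23,20,cv); (24,14,cv); (24,20,cv); (24,21,cv); (25,19,cv); (25,20,cv); (25,21,cv)
step 3: rule r1; match: 0->16, 1->3, 2->12, 3->13; deleted nodes 16; deleted edges (16,3,cv); (16,12,cv); (16,13,cv); added nodes 26, 27, 28, 29, 30, 31, 32; added edges (29,3,cv); (29,26,cv); (29,28,cv); (30,12,cv); (30,26,cv); (30,27,cv); (31,13,cv); (31,27,cv); (31,28,cv); (32,26,cv); (32,27,cv); (32,28,cv); result: nodes: 1:V, 2:V, 3:V, 6:V, 7:V, 9:T, 12:V, 13:V, 14:V, 17:T, 18:T, 19:V, 20:V, 21:V, 22:T, 23:T, 24:T, 25:T, 26:V, 27:V, 28:V, 29:T, 30:T, 31:T, 32:T edges: (9,1,cv); (9,2,cv); (9,2,cvk); (9,3,cv); (17,6,cv); (17,13,cv); (17,14,cv); (18,12,cv); (18,13,cv); (18,14,cv); (22,1,cv); (22,19,cv); (22,21,cv); (23,12,cv); (23,19,cv); (23,20,cv); (24,14,cv); (24,20,cv); (24,21,cv); (25,19,cv); (25,20,cv); (25,21,cv); (29,3,cv); (29,26,cv); (29,28,cv); (30,12,cv); (30,26,cv); (30,27,cv); (31,13,cv); (31,27,cv); (31,28,cv); (32,26,cv); (32,27,cv); (32,28,cv)
final:
nodes: 1:V, 2:V, 3:V, 6:V, 7:V, 9:T, 12:V, 13:V, 14:V, 17:T, 18:T, 19:V, 20:V, 21:V, 22:T, 23:T, 24:T, 25:T, 26:V, 27:V, 28:V, 29:T, 30:T, 31:T, 32:T
edges: (9,1,cv); (9,2,cv); (9,2,cvk); (9,3,cv); (17,6,cv); (17,13,cv); (17,14,cv); (18,12,cv); (18,13,cv); (18,14,cv); (22,1,cv); (22,19,cv); (22,21,cv); (23,12,cv); (23,19,cv); (23,20,cv); (24,14,cv); (24,20,cv); (24,21,cv); (25,19,cv); (25,20,cv); (25,21,cv); (29,3,cv); (29,26,cv); (29,28,cv); (30,12,cv); (30,26,cv); (30,27,cv); (31,13,cv); (31,27,cv); (31,28,cv); (32,26,cv); (32,27,cv); (32,28,cv)


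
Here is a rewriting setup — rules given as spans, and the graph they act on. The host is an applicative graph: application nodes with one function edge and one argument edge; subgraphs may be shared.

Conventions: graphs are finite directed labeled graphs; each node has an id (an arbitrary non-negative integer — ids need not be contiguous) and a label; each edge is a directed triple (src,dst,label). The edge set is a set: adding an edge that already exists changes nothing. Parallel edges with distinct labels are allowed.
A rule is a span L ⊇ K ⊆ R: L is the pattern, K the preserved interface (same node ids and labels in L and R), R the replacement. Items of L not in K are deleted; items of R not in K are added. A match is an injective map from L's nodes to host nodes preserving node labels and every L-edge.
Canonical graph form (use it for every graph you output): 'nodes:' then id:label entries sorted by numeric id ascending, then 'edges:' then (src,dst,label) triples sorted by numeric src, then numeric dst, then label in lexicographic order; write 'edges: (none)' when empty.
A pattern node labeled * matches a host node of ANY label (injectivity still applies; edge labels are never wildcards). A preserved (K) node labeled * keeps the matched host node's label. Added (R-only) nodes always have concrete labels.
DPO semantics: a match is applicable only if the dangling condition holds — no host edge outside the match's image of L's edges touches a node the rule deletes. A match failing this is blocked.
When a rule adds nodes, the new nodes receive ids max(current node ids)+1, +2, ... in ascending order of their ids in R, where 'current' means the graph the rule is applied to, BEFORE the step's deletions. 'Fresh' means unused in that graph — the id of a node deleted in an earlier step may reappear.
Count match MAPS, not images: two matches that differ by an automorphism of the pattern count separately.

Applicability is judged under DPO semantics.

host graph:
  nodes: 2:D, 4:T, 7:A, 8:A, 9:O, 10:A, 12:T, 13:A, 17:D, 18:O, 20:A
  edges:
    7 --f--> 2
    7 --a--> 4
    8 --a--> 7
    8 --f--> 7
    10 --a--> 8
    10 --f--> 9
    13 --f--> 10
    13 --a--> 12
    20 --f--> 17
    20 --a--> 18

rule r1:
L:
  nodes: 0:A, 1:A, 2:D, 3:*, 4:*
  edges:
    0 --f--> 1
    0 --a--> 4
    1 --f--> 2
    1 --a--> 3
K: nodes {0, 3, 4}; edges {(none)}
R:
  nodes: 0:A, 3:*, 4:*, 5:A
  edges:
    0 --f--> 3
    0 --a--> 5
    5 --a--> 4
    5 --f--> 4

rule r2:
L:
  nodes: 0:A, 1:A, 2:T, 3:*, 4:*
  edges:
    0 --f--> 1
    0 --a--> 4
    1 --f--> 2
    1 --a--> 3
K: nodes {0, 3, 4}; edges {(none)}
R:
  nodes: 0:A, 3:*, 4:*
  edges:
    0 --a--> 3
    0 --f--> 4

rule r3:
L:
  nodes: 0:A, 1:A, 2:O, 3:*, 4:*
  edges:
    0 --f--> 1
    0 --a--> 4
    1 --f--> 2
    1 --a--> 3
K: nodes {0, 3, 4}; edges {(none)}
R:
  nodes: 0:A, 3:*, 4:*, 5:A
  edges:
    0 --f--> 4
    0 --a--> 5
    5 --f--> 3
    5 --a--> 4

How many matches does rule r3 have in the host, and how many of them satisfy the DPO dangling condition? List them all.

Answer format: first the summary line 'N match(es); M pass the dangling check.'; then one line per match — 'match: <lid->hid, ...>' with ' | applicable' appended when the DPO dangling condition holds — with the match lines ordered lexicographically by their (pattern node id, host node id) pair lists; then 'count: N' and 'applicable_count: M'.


1 match(es); 1 pass the dangling check.
match: 0->13, 1->10, 2->9, 3->8, 4->12 | applicable
count: 1
applicable_count: 1


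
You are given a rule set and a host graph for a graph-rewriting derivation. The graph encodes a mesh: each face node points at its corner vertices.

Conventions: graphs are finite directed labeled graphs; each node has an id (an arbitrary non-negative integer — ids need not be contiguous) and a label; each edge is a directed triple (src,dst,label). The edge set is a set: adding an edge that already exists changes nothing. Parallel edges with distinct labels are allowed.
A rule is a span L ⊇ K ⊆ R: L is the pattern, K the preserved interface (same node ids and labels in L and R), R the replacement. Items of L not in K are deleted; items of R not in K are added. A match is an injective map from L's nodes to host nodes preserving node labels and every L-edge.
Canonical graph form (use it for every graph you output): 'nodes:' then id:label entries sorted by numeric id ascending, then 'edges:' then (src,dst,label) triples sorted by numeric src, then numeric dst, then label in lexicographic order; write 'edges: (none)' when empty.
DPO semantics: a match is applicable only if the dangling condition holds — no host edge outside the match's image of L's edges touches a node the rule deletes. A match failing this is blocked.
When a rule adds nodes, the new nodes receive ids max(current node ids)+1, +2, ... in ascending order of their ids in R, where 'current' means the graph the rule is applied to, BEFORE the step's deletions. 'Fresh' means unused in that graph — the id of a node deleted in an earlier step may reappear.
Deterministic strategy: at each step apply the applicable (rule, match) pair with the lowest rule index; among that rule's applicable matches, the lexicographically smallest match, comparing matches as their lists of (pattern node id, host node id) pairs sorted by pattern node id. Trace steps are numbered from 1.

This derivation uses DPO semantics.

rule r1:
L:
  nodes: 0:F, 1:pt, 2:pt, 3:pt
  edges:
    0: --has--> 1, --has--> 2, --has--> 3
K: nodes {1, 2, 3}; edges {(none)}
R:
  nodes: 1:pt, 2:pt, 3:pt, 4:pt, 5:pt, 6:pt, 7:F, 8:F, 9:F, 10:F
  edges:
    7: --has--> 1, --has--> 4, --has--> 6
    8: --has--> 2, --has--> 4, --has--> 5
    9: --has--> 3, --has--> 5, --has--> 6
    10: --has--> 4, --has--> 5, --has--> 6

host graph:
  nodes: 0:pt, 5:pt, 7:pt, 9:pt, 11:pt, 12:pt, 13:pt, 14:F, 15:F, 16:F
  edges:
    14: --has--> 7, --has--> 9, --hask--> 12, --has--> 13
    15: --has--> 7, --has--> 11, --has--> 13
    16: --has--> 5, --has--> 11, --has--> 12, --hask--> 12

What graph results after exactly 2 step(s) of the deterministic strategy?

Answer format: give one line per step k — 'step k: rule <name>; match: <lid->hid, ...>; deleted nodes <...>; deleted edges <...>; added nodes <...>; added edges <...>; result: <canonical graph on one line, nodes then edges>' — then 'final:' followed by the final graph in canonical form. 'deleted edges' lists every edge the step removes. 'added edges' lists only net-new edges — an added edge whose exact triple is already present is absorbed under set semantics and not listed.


step 1: rule r1; match: 0->15, 1->7, 2->11, 3->13; deleted nodes 15; deleted edges (15,7,has); (15,11,has); (15,13,has); added nodes 17, 18, 19, 20, 21, 22, 23; added edges (20,7,has); (20,17,has); (20,19,has); (21,11,has); (21,17,has); (21,18,has); (22,13,has); (22,18,has); (22,19,has); (23,17,has); (23,18,has); (23,19,has); result: nodes: 0:pt, 5:pt, 7:pt, 9:pt, 11:pt, 12:pt, 13:pt, 14:F, 16:F, 17:pt, 18:pt, 19:pt, 20:F, 21:F, 22:F, 23:F edges: (14,7,has); (14,9,has); (14,12,hask); (14,13,has); (16,5,has); (16,11,has); (16,12,has); (16,12,hask); (20,7,has); (20,17,has); (20,19,has); (21,11,has); (21,17,has); (21,18,has); (22,13,has); (22,18,has); (22,19,has); (23,17,has); (23,18,has); (23,19,has)
step 2: rule r1; match: 0->20, 1->7, 2->17, 3->19; deleted nodes 20; deleted edges (20,7,has); (20,17,has); (20,19,has); added nodes 24, 25, 26, 27, 28, 29, 30; added edges (27,7,has); (27,24,has); (27,26,has); (28,17,has); (28,24,has); (28,25,has); (29,19,has); (29,25,has); (29,26,has); (30,24,has); (30,25,has); (30,26,has); result: nodes: 0:pt, 5:pt, 7:pt, 9:pt, 11:pt, 12:pt, 13:pt, 14:F, 16:F, 17:pt, 18:pt, 19:pt, 21:F, 22:F, 23:F, 24:pt, 25:pt, 26:pt, 27:F, 28:F, 29:F, 30:F edges: (14,7,has); (14,9,has); (14,12,hask); (14,13,has); (16,5,has); (16,11,has); (16,12,has); (16,12,hask); (21,11,has); (21,17,has); (21,18,has); (22,13,has); (22,18,has); (22,19,has); (23,17,has); (23,18,has); (23,19,has); (27,7,has); (27,24,has); (27,26,has); (28,17,has); (28,24,has); (28,25,has); (29,19,has); (29,25,has); (29,26,has); (30,24,has); (30,25,has); (30,26,has)
final:
nodes: 0:pt, 5:pt, 7:pt, 9:pt, 11:pt, 12:pt, 13:pt, 14:F, 16:F, 17:pt, 18:pt, 19:pt, 21:F, 22:F, 23:F, 24:pt, 25:pt, 26:pt, 27:F, 28:F, 29:F, 30:F
edges: (14,7,has); (14,9,has); (14,12,hask); (14,13,has); (16,5,has); (16,11,has); (16,12,has); (16,12,hask); (21,11,has); (21,17,has); (21,18,has); (22,13,has); (22,18,has); (22,19,has); (23,17,has); (23,18,has); (23,19,has); (27,7,has); (27,24,has); (27,26,has); (28,17,has); (28,24,has); (28,25,has); (29,19,has); (29,25,has); (29,26,has); (30,24,has); (30,25,has); (30,26,has)


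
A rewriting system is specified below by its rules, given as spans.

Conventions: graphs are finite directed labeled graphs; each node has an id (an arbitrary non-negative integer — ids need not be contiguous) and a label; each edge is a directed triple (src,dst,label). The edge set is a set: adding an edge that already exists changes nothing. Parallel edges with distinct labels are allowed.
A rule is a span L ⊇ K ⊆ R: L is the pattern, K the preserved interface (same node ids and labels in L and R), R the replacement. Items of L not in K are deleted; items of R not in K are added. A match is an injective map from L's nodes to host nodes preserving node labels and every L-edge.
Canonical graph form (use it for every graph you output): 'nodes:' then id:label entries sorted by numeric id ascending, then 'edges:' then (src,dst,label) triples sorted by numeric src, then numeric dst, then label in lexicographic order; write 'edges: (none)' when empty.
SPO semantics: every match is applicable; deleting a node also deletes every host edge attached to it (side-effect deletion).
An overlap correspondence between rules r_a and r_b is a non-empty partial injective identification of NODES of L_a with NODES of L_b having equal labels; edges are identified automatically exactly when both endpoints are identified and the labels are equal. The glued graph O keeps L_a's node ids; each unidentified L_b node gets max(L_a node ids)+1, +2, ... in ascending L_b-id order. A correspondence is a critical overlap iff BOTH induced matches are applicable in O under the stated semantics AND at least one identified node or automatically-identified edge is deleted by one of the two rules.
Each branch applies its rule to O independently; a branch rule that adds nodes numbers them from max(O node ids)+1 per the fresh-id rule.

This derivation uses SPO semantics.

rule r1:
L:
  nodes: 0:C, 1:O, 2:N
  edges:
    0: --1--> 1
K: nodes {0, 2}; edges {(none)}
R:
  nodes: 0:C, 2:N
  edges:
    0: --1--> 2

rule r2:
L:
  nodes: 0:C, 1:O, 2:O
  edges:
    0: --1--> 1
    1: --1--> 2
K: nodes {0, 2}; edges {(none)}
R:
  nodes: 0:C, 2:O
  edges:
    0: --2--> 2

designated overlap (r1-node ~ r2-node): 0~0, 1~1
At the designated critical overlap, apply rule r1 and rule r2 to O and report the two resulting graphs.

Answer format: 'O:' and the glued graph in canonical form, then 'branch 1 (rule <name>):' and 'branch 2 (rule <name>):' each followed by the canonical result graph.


O:
nodes: 0:C, 1:O, 2:N, 3:O
edges: (0,1,1); (1,3,1)
branch 1 (rule r1):
nodes: 0:C, 2:N, 3:O
edges: (0,2,1)
branch 2 (rule r2):
nodes: 0:C, 2:N, 3:O
edges: (0,3,2)


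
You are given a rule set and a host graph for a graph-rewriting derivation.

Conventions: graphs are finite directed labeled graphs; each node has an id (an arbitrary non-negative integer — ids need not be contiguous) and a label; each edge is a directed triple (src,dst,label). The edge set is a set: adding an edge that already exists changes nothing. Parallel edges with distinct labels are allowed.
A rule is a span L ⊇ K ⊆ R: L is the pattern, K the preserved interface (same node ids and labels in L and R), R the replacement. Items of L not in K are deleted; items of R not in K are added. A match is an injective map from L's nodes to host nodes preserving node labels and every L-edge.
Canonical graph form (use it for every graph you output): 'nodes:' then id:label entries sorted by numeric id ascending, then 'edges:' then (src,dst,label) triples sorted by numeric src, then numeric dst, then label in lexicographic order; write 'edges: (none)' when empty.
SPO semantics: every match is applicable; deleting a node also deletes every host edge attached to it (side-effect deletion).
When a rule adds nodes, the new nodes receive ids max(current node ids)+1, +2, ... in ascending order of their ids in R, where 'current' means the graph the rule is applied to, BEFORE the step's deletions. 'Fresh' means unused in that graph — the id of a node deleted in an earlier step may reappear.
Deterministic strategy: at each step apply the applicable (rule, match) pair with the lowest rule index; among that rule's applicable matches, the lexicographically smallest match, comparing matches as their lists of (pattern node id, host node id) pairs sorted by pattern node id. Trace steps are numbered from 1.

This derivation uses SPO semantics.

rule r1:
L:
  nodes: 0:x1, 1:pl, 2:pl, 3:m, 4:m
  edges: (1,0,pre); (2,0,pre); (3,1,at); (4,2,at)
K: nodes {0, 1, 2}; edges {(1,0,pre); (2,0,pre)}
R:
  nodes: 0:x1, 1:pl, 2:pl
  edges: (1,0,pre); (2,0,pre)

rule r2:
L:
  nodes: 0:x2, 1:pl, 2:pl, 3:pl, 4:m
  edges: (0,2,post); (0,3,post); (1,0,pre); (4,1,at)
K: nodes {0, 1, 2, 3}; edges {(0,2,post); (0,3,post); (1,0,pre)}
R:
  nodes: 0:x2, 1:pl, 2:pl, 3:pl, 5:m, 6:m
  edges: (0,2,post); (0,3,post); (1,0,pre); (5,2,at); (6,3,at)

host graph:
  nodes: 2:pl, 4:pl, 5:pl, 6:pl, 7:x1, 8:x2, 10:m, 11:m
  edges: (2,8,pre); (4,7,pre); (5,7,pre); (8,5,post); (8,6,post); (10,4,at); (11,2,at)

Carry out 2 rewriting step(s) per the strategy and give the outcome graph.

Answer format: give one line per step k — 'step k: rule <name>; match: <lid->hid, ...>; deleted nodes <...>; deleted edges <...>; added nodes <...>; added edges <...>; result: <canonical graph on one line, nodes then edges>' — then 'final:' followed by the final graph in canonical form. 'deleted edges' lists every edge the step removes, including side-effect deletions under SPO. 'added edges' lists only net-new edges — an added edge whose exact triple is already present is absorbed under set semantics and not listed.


step 1: rule r2; match: 0->8, 1->2, 2->5, 3->6, 4->11; deleted nodes 11; deleted edges (11,2,at); added nodes 12, 13; added edges (12,5,at); (13,6,at); result: nodes: 2:pl, 4:pl, 5:pl, 6:pl, 7:x1, 8:x2, 10:m, 12:m, 13:m edges: (2,8,pre); (4,7,pre); (5,7,pre); (8,5,post); (8,6,post); (10,4,at); (12,5,at); (13,6,at)
step 2: rule r1; match: 0->7, 1->4, 2->5, 3->10, 4->12; deleted nodes 10, 12; deleted edges (10,4,at); (12,5,at); added nodes (none); added edges (none); result: nodes: 2:pl, 4:pl, 5:pl, 6:pl, 7:x1, 8:x2, 13:m edges: (2,8,pre); (4,7,pre); (5,7,pre); (8,5,post); (8,6,post); (13,6,at)
final:
nodes: 2:pl, 4:pl, 5:pl, 6:pl, 7:x1, 8:x2, 13:m
edges: (2,8,pre); (4,7,pre); (5,7,pre); (8,5,post); (8,6,post); (13,6,at)


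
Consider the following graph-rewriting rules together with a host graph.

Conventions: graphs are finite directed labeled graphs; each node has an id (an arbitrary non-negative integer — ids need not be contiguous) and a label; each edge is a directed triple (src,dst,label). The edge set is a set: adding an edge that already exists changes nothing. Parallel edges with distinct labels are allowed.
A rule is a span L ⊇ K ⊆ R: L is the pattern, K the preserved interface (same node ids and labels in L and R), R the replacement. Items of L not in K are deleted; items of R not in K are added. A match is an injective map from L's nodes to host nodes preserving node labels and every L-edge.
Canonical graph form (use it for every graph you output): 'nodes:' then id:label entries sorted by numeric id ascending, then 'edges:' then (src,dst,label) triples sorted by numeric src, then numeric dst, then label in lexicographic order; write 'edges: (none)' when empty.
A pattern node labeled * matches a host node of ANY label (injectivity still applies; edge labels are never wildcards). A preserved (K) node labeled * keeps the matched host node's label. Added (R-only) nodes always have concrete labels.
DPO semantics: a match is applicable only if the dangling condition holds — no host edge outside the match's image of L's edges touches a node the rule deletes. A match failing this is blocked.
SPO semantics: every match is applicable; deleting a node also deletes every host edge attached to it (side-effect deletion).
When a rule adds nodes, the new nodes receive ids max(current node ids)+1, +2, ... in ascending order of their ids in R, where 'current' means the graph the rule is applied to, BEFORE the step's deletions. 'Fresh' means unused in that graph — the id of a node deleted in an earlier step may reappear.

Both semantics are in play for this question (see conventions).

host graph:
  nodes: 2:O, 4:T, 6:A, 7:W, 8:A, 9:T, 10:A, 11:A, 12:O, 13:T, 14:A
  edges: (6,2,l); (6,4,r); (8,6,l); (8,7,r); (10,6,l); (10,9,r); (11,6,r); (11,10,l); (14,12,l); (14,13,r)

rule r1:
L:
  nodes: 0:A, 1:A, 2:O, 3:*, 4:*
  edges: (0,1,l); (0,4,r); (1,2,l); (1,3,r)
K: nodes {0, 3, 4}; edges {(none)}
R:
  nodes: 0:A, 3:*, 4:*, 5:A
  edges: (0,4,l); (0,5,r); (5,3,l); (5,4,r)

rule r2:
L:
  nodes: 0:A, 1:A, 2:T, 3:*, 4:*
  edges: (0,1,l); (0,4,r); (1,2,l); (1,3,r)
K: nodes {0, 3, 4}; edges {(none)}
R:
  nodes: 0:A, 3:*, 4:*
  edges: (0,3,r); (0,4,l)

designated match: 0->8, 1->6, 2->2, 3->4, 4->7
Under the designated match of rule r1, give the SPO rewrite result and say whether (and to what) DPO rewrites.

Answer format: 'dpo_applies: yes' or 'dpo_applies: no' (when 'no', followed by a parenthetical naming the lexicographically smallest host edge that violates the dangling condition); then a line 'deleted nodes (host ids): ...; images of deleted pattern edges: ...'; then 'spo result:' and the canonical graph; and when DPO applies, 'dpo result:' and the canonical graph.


dpo_applies: no
(the rule deletes node 6, which keeps host edge (10,6,l) outside the match image — the dangling condition fails, DPO blocks; SPO proceeds and side-deletes such edges)
deleted nodes (host ids): 2, 6; images of deleted pattern edges: (6,2,l); (6,4,r); (8,6,l); (8,7,r)
spo result:
nodes: 4:T, 7:W, 8:A, 9:T, 10:A, 11:A, 12:O, 13:T, 14:A, 15:A
edges: (8,7,l); (8,15,r); (10,9,r); (11,10,l); (14,12,l); (14,13,r); (15,4,l); (15,7,r)


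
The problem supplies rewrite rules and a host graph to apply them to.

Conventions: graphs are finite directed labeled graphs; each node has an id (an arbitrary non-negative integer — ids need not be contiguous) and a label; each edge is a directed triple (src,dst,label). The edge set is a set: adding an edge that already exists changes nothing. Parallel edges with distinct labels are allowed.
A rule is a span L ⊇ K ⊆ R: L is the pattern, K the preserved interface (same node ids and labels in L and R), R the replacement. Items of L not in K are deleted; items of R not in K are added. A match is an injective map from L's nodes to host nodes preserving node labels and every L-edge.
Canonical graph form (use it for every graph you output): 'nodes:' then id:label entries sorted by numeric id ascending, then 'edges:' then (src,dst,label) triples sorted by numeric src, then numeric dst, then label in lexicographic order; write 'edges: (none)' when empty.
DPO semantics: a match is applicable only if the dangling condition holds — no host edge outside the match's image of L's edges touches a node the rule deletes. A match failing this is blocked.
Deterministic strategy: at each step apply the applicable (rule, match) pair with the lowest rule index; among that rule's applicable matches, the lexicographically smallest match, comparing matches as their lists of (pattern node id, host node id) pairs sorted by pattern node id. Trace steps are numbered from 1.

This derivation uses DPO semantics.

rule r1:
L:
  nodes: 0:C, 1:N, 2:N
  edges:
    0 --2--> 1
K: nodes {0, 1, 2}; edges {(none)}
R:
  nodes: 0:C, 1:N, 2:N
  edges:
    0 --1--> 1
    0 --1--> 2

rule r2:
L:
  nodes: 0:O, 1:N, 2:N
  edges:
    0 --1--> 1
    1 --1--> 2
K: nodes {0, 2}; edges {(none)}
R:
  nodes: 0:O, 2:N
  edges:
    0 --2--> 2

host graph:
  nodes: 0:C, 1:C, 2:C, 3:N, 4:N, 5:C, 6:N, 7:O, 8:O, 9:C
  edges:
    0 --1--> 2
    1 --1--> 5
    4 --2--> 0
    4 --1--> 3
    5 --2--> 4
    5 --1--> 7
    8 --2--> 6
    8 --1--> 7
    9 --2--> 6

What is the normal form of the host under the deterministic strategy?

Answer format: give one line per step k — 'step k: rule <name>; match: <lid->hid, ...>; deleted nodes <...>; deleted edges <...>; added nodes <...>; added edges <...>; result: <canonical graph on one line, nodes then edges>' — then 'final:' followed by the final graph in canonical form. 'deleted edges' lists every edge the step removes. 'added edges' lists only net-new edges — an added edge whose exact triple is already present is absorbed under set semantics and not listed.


step 1: rule r1; match: 0->5, 1->4, 2->3; deleted nodes (none); deleted edges (5,4,2); added nodes (none); added edges (5,3,1); (5,4,1); result: nodes: 0:C, 1:C, 2:C, 3:N, 4:N, 5:C, 6:N, 7:O, 8:O, 9:C edges: (0,2,1); (1,5,1); (4,0,2); (4,3,1); (5,3,1); (5,4,1); (5,7,1); (8,6,2); (8,7,1); (9,6,2)
step 2: rule r1; match: 0->9, 1->6, 2->3; deleted nodes (none); deleted edges (9,6,2); added nodes (none); added edges (9,3,1); (9,6,1); result: nodes: 0:C, 1:C, 2:C, 3:N, 4:N, 5:C, 6:N, 7:O, 8:O, 9:C edges: (0,2,1); (1,5,1); (4,0,2); (4,3,1); (5,3,1); (5,4,1); (5,7,1); (8,6,2); (8,7,1); (9,3,1); (9,6,1)
final:
nodes: 0:C, 1:C, 2:C, 3:N, 4:N, 5:C, 6:N, 7:O, 8:O, 9:C
edges: (0,2,1); (1,5,1); (4,0,2); (4,3,1); (5,3,1); (5,4,1); (5,7,1); (8,6,2); (8,7,1); (9,3,1); (9,6,1)


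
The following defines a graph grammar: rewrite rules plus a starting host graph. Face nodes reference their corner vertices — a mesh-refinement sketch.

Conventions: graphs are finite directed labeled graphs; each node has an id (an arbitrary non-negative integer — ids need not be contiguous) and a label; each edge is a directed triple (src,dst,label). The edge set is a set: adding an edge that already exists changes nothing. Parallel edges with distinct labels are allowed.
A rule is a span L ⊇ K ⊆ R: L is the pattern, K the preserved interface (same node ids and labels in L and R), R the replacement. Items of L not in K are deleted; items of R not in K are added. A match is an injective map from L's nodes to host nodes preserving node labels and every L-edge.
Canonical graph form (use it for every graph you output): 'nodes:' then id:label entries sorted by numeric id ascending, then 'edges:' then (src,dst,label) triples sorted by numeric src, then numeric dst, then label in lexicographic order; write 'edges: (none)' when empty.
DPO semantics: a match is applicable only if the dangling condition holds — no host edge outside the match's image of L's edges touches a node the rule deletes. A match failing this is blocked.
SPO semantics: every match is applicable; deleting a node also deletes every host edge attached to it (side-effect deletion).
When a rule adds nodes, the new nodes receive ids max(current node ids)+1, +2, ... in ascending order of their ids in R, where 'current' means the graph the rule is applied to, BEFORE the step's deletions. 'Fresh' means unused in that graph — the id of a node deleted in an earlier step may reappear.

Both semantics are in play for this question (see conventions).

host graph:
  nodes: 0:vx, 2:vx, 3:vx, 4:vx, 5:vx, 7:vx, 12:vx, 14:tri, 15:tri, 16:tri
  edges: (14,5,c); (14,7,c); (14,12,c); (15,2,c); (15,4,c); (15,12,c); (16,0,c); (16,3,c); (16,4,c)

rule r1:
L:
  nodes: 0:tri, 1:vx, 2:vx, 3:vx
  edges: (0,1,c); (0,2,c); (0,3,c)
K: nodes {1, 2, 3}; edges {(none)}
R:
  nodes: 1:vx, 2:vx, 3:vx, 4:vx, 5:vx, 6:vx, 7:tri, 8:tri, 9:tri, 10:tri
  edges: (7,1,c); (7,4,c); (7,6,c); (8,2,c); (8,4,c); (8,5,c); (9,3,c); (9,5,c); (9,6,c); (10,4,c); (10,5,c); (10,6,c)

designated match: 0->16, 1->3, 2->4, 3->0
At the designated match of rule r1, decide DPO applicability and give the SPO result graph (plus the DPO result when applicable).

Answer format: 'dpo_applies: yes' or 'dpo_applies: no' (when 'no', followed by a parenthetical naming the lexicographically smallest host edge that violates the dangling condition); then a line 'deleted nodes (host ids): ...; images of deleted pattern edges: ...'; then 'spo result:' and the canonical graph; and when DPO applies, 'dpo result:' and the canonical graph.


dpo_applies: yes
deleted nodes (host ids): 16; images of deleted pattern edges: (16,0,c); (16,3,c); (16,4,c)
spo result:
nodes: 0:vx, 2:vx, 3:vx, 4:vx, 5:vx, 7:vx, 12:vx, 14:tri, 15:tri, 17:vx, 18:vx, 19:vx, 20:tri, 21:tri, 22:tri, 23:tri
edges: (14,5,c); (14,7,c); (14,12,c); (15,2,c); (15,4,c); (15,12,c); (20,3,c); (20,17,c); (20,19,c); (21,4,c); (21,17,c); (21,18,c); (22,0,c); (22,18,c); (22,19,c); (23,17,c); (23,18,c); (23,19,c)
dpo result:
nodes: 0:vx, 2:vx, 3:vx, 4:vx, 5:vx, 7:vx, 12:vx, 14:tri, 15:tri, 17:vx, 18:vx, 19:vx, 20:tri, 21:tri, 22:tri, 23:tri
edges: (14,5,c); (14,7,c); (14,12,c); (15,2,c); (15,4,c); (15,12,c); (20,3,c); (20,17,c); (20,19,c); (21,4,c); (21,17,c); (21,18,c); (22,0,c); (22,18,c); (22,19,c); (23,17,c); (23,18,c); (23,19,c)


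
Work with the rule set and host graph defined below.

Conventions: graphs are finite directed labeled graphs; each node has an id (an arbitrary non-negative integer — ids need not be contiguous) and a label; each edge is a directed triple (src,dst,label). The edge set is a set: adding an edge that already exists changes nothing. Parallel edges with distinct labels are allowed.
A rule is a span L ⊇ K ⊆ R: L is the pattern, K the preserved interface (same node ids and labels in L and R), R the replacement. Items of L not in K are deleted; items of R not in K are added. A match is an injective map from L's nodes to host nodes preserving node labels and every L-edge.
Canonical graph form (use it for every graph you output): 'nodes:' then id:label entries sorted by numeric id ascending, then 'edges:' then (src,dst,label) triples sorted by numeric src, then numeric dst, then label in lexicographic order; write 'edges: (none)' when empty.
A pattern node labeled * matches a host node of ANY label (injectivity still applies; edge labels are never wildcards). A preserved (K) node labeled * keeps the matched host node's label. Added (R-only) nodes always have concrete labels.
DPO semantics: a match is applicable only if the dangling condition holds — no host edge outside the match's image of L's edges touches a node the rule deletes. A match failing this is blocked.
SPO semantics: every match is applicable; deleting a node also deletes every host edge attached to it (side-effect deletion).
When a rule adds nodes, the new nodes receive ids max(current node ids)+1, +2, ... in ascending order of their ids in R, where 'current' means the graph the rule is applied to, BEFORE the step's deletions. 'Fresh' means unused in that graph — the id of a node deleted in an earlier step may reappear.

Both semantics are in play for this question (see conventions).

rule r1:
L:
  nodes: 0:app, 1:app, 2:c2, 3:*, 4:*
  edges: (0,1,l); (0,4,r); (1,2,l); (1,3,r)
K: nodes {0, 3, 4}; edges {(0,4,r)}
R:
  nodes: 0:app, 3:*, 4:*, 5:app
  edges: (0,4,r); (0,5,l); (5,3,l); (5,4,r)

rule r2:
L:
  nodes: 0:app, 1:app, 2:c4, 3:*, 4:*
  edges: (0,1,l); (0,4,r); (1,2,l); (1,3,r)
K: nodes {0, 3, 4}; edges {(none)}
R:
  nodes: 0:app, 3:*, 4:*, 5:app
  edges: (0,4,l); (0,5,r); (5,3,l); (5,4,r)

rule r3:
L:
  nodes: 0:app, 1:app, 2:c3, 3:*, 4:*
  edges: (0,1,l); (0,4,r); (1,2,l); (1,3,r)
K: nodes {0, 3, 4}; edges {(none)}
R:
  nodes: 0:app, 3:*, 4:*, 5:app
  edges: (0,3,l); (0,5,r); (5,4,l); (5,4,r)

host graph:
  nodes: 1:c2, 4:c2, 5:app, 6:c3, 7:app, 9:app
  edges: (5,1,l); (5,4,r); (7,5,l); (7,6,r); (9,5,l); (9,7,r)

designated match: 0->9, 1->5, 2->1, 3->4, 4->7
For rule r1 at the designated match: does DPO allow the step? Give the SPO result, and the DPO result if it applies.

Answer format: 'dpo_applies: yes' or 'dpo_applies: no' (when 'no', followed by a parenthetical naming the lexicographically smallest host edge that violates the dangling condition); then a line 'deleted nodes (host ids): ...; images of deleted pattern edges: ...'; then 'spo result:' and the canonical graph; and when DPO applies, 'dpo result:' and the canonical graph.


dpo_applies: no
(the rule deletes node 5, which keeps host edge (7,5,l) outside the match image — the dangling condition fails, DPO blocks; SPO proceeds and side-deletes such edges)
deleted nodes (host ids): 1, 5; images of deleted pattern edges: (5,1,l); (5,4,r); (9,5,l)
spo result:
nodes: 4:c2, 6:c3, 7:app, 9:app, 10:app
edges: (7,6,r); (9,7,r); (9,10,l); (10,4,l); (10,7,r)


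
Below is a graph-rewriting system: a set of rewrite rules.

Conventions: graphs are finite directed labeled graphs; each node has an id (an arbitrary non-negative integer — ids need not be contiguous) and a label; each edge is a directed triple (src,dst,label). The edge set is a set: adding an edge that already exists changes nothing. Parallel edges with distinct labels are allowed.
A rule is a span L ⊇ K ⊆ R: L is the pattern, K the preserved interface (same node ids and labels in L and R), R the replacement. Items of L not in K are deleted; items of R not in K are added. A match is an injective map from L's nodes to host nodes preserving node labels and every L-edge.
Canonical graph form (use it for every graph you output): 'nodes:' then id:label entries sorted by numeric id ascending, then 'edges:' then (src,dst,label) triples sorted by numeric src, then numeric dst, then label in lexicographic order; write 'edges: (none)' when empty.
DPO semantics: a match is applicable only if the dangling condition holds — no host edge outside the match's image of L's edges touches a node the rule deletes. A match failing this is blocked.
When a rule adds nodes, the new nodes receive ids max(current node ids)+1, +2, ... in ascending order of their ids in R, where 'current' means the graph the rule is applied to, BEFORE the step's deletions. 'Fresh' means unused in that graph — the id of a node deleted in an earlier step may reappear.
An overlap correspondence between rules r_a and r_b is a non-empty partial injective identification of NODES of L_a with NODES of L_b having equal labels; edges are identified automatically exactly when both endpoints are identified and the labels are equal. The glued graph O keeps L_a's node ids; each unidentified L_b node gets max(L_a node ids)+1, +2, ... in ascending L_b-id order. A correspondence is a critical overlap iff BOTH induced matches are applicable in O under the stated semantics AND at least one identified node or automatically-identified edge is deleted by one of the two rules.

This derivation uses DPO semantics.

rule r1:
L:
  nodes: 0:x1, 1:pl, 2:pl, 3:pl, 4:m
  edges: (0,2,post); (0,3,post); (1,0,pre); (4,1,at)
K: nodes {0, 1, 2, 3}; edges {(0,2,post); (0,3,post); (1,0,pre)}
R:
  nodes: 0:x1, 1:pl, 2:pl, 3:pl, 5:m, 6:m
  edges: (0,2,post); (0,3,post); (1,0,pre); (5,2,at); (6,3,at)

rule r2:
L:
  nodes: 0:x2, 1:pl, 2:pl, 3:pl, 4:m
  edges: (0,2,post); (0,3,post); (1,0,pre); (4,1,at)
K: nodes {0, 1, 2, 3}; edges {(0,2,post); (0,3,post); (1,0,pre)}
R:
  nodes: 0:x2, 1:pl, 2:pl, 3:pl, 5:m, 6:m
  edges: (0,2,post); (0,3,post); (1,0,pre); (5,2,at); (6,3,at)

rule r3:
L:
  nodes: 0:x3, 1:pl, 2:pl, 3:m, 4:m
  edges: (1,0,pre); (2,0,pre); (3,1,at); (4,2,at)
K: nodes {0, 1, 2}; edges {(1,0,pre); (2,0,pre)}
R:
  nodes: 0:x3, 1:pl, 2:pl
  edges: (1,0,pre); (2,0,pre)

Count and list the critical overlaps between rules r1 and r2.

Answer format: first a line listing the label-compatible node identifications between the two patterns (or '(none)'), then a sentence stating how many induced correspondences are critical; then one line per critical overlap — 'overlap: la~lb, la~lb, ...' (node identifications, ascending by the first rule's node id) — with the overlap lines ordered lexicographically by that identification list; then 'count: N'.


label-compatible node identifications between L(r1) and L(r2): 1~1, 1~2, 1~3, 2~1, 2~2, 2~3, 3~1, 3~2, 3~3, 4~4
7 of the induced correspondences are critical overlaps of r1 and r2.
overlap: 1~1, 2~2, 3~3, 4~4
overlap: 1~1, 2~2, 4~4
overlap: 1~1, 2~3, 3~2, 4~4
overlap: 1~1, 2~3, 4~4
overlap: 1~1, 3~2, 4~4
overlap: 1~1, 3~3, 4~4
overlap: 1~1, 4~4
count: 7
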